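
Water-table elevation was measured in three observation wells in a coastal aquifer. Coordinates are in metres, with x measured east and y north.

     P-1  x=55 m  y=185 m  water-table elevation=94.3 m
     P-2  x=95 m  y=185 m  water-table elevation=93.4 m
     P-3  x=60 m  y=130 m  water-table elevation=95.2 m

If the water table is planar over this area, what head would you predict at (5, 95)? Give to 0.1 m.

97.1 m

Differences from P-1: to P-2 (Δx, Δy, Δh) = (40, 0, -0.9); to P-3 = (5, -55, +0.9).
Determinant of the coordinate differences = 40·(-55) − 5·0 = -2200.
∂h/∂x = [(-0.9)·(-55) − (+0.9)·0] / -2200 = -0.02250
∂h/∂y = [40·(+0.9) − 5·(-0.9)] / -2200 = -0.01841
h(5, 95) = 94.3 + (-0.02250)·(-50) + (-0.01841)·(-90) = 94.3 +1.125 +1.657 = 97.082 m.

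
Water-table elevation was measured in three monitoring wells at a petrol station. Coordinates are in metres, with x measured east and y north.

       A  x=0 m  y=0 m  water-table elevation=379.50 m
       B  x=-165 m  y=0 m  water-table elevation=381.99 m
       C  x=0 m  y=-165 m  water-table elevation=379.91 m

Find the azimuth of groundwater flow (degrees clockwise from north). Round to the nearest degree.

∂h/∂x = (381.99 − 379.50) / (-165 − 0) = -0.01509
∂h/∂y = (379.91 − 379.50) / (-165 − 0) = -0.002485
Flow direction (−∇h) has components (+0.01509 E, +0.002485 N).
Azimuth = atan2(E, N) = atan2(+0.01509, +0.002485) = 80.6° ≈ 081°.

081°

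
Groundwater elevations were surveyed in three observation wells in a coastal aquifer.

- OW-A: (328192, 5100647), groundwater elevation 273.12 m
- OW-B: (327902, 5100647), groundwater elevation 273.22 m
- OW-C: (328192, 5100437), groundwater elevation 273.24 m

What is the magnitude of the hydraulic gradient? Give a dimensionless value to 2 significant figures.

∂h/∂x = (273.22 − 273.12) / (327902 − 328192) = -0.0003448
∂h/∂y = (273.24 − 273.12) / (5100437 − 5100647) = -0.0005714
|∇h| = √(-0.0003448² + -0.0005714²) = 0.0006674

0.00067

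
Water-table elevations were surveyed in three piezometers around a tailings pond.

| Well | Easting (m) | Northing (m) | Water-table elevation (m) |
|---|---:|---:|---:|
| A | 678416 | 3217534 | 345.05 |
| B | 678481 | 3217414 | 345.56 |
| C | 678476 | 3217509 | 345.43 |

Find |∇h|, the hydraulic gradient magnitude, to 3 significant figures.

0.00599

Taking A as reference: B−A = (65, -120, +0.51); C−A = (60, -25, +0.38).
Solve a·Δx + b·Δy = Δh: det = 65·(-25) − 60·(-120) = 5575.
∂h/∂x = [(+0.51)·(-25) − (+0.38)·(-120)] / 5575 = +0.005892
∂h/∂y = [65·(+0.38) − 60·(+0.51)] / 5575 = -0.001058
|∇h| = √(0.005892² + -0.001058²) = 0.005986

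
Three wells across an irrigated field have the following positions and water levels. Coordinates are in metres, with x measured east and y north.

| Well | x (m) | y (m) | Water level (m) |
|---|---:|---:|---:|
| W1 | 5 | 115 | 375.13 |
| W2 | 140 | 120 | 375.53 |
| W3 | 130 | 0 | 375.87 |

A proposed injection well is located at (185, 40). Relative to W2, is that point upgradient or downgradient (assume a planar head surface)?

upgradient

Differences from W1: to W2 (Δx, Δy, Δh) = (135, 5, +0.40); to W3 = (125, -115, +0.74).
Determinant of the coordinate differences = 135·(-115) − 125·5 = -16150.
∂h/∂x = [(+0.40)·(-115) − (+0.74)·5] / -16150 = +0.003077
∂h/∂y = [135·(+0.74) − 125·(+0.40)] / -16150 = -0.003090
Head at (185, 40) = 375.13 + (+0.003077)·(180) + (-0.003090)·(-75) = 375.92 m.
That is higher than the 375.53 m at W2, so the point is upgradient.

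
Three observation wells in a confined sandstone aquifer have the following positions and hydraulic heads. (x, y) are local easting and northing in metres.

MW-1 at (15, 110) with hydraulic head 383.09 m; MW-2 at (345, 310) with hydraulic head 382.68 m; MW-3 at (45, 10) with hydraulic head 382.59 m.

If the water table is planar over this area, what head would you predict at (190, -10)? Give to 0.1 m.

382.0 m

Three-point gradient (reference MW-1): Δ to MW-2 = (330, 200, -0.41), Δ to MW-3 = (30, -100, -0.50).
∂h/∂x = -0.003615, ∂h/∂y = +0.003915 (det = -39000).
h(190, -10) = 383.09 + (-0.003615)·(175) + (+0.003915)·(-120) = 383.09 -0.633 -0.470 = 381.987 m.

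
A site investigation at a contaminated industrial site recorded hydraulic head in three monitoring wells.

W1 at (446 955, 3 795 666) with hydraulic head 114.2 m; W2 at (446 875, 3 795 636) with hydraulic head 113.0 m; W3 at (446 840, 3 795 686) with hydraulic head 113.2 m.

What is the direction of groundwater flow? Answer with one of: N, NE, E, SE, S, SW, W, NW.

Taking W1 as reference: W2−W1 = (-80, -30, -1.2); W3−W1 = (-115, 20, -1.0).
Determinant of the coordinate differences = (-80)·20 − (-115)·(-30) = -5050.
∂h/∂x = [(-1.2)·20 − (-1.0)·(-30)] / -5050 = +0.01069
∂h/∂y = [(-80)·(-1.0) − (-115)·(-1.2)] / -5050 = +0.01149
Flow = −∇h = (-0.01069 east, -0.01149 north), which points southwest.

SW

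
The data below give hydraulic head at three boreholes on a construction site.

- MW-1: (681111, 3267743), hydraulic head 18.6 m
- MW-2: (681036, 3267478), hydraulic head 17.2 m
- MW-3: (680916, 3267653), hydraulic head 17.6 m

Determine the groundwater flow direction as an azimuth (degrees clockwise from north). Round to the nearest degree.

215°

Taking MW-1 as reference: MW-2−MW-1 = (-75, -265, -1.4); MW-3−MW-1 = (-195, -90, -1.0).
Determinant of the coordinate differences = (-75)·(-90) − (-195)·(-265) = -44925.
∂h/∂x = [(-1.4)·(-90) − (-1.0)·(-265)] / -44925 = +0.003094
∂h/∂y = [(-75)·(-1.0) − (-195)·(-1.4)] / -44925 = +0.004407
Flow direction (−∇h) has components (-0.003094 E, -0.004407 N).
Azimuth = atan2(E, N) = atan2(-0.003094, -0.004407) = 215.1° ≈ 215°.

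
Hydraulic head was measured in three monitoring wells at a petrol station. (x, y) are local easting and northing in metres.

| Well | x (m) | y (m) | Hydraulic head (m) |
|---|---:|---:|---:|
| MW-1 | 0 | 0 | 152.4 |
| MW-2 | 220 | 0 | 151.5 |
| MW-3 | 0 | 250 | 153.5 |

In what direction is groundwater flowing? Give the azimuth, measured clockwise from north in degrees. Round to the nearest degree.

137°

∂h/∂x = (151.5 − 152.4) / (220 − 0) = -0.004091
∂h/∂y = (153.5 − 152.4) / (250 − 0) = +0.004400
Flow direction (−∇h) has components (+0.004091 E, -0.004400 N).
Azimuth = atan2(E, N) = atan2(+0.004091, -0.004400) = 137.1° ≈ 137°.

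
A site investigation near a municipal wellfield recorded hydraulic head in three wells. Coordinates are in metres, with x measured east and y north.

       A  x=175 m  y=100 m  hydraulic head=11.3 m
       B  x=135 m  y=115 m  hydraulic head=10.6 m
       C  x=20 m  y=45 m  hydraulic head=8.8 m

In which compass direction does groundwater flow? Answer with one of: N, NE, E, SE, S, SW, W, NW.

Taking A as reference: B−A = (-40, 15, -0.7); C−A = (-155, -55, -2.5).
Solve a·Δx + b·Δy = Δh: det = (-40)·(-55) − (-155)·15 = 4525.
∂h/∂x = [(-0.7)·(-55) − (-2.5)·15] / 4525 = +0.01680
∂h/∂y = [(-40)·(-2.5) − (-155)·(-0.7)] / 4525 = -0.001878
Flow = −∇h = (-0.01680 east, +0.001878 north), which points west.

W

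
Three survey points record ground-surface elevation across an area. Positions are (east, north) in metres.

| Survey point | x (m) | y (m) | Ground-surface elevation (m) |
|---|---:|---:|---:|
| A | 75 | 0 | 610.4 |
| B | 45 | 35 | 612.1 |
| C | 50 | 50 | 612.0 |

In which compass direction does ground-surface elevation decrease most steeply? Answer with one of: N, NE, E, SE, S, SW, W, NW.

E

With z = a·x + b·y + c and A as origin, the differences give:
  (-30)·a + 35·b = +1.7
  (-25)·a + 50·b = +1.6
Eliminate b (×50 and ×35, subtract): -625·a = 29.00 → a = ∂z/∂x = -0.04640
Back-substitute: b = ∂z/∂y = +0.008800.
Steepest decrease is along −∇f = (+0.04640 E, -0.008800 N) → east.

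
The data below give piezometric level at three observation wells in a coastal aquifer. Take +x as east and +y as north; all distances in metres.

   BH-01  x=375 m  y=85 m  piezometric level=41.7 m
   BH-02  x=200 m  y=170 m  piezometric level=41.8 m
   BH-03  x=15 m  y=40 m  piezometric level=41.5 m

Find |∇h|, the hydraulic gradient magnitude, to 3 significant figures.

0.00187

With h = a·x + b·y + c and BH-01 as origin, the differences give:
  (-175)·a + 85·b = +0.1
  (-360)·a + (-45)·b = -0.2
Eliminate b (×(-45) and ×85, subtract): 38475·a = 12.50 → a = ∂h/∂x = +0.0003249
Back-substitute: b = ∂h/∂y = +0.001845.
|∇h| = √(0.0003249² + 0.001845²) = 0.001873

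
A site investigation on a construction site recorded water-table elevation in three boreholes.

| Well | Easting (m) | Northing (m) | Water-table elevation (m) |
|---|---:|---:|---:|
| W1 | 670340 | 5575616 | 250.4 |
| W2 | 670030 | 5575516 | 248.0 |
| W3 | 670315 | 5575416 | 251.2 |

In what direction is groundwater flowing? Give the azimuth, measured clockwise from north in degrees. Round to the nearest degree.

299°

Taking W1 as reference: W2−W1 = (-310, -100, -2.4); W3−W1 = (-25, -200, +0.8).
Determinant of the coordinate differences = (-310)·(-200) − (-25)·(-100) = 59500.
∂h/∂x = [(-2.4)·(-200) − (+0.8)·(-100)] / 59500 = +0.009412
∂h/∂y = [(-310)·(+0.8) − (-25)·(-2.4)] / 59500 = -0.005176
Flow direction (−∇h) has components (-0.009412 E, +0.005176 N).
Azimuth = atan2(E, N) = atan2(-0.009412, +0.005176) = 298.8° ≈ 299°.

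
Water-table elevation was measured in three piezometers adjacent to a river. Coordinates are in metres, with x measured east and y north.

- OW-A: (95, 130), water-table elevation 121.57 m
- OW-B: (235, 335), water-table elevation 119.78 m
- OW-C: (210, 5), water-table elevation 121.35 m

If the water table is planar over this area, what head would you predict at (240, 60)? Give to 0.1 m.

Differences from OW-A: to OW-B (Δx, Δy, Δh) = (140, 205, -1.79); to OW-C = (115, -125, -0.22).
Determinant of the coordinate differences = 140·(-125) − 115·205 = -41075.
∂h/∂x = [(-1.79)·(-125) − (-0.22)·205] / -41075 = -0.006545
∂h/∂y = [140·(-0.22) − 115·(-1.79)] / -41075 = -0.004262
h(240, 60) = 121.57 + (-0.006545)·(145) + (-0.004262)·(-70) = 121.57 -0.949 +0.298 = 120.919 m.

120.9 m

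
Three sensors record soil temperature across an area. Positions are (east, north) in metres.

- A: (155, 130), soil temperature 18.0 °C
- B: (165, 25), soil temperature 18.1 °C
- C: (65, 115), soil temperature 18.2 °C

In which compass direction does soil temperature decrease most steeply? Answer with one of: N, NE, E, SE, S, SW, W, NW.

Differences from A: to B (Δx, Δy, Δh) = (10, -105, +0.1); to C = (-90, -15, +0.2).
Solve a·Δx + b·Δy = ΔT: det = 10·(-15) − (-90)·(-105) = -9600.
∂T/∂x = [(+0.1)·(-15) − (+0.2)·(-105)] / -9600 = -0.002031
∂T/∂y = [10·(+0.2) − (-90)·(+0.1)] / -9600 = -0.001146
Steepest decrease is along −∇f = (+0.002031 E, +0.001146 N) → northeast.

NE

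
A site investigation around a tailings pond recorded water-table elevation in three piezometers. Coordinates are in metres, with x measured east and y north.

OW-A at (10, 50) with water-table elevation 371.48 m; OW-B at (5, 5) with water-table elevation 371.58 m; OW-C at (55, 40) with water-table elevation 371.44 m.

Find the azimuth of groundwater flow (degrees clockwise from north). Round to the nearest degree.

033°

Three-point gradient (reference OW-A): Δ to OW-B = (-5, -45, +0.10), Δ to OW-C = (45, -10, -0.04).
∂h/∂x = -0.001349, ∂h/∂y = -0.002072 (det = 2075).
Flow direction (−∇h) has components (+0.001349 E, +0.002072 N).
Azimuth = atan2(E, N) = atan2(+0.001349, +0.002072) = 33.1° ≈ 033°.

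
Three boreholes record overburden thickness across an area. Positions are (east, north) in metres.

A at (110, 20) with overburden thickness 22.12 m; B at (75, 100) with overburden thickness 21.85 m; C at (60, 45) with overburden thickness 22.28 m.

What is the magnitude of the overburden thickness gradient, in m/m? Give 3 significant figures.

0.00875 m/m

Differences from A: to B (Δx, Δy, Δh) = (-35, 80, -0.27); to C = (-50, 25, +0.16).
Determinant of the coordinate differences = (-35)·25 − (-50)·80 = 3125.
∂d/∂x = [(-0.27)·25 − (+0.16)·80] / 3125 = -0.006256
∂d/∂y = [(-35)·(+0.16) − (-50)·(-0.27)] / 3125 = -0.006112
|∇f| = √(-0.006256² + -0.006112²) = 0.008746 m/m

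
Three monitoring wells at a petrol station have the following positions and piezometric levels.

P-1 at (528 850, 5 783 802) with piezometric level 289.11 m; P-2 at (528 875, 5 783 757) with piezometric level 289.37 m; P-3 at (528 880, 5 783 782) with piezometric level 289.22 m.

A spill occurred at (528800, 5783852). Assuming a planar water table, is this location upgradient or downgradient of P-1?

downgradient

With h = a·x + b·y + c and P-1 as origin, the differences give:
  25·a + (-45)·b = +0.26
  30·a + (-20)·b = +0.11
Eliminate b (×(-20) and ×(-45), subtract): 850·a = -0.250 → a = ∂h/∂x = -0.0002941
Back-substitute: b = ∂h/∂y = -0.005941.
Head at (528800, 5783852) = 289.11 + (-0.0002941)·(-50) + (-0.005941)·(50) = 288.83 m.
That is lower than the 289.11 m at P-1, so the point is downgradient.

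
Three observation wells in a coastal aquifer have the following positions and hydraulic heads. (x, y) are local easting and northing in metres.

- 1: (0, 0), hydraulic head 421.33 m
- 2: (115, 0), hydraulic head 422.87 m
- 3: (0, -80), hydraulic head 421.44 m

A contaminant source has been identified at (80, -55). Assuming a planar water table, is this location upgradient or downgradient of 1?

upgradient

∂h/∂x = (422.87 − 421.33) / (115 − 0) = +0.01339
∂h/∂y = (421.44 − 421.33) / (-80 − 0) = -0.001375
Head at (80, -55) = 421.33 + (+0.01339)·(80) + (-0.001375)·(-55) = 422.48 m.
That is higher than the 421.33 m at 1, so the point is upgradient.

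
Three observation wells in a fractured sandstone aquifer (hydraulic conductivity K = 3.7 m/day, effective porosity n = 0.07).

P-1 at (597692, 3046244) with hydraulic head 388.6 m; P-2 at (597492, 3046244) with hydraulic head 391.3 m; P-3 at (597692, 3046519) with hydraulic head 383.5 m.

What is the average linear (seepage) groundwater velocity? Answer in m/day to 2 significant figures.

∂h/∂x = (391.3 − 388.6) / (597492 − 597692) = -0.01350
∂h/∂y = (383.5 − 388.6) / (3046519 − 3046244) = -0.01855
|∇h| = √(-0.01350² + -0.01855²) = 0.02294
Seepage velocity v = K·i/n = 3.7 × 0.02294 / 0.07 = 1.213 m/day.

1.2 m/day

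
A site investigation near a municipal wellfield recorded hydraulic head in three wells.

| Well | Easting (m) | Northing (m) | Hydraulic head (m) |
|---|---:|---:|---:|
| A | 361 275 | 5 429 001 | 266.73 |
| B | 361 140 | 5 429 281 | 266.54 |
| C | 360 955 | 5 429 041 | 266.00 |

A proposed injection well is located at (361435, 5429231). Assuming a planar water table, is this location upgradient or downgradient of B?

upgradient

Differences from A: to B (Δx, Δy, Δh) = (-135, 280, -0.19); to C = (-320, 40, -0.73).
Solve a·Δx + b·Δy = Δh: det = (-135)·40 − (-320)·280 = 84200.
∂h/∂x = [(-0.19)·40 − (-0.73)·280] / 84200 = +0.002337
∂h/∂y = [(-135)·(-0.73) − (-320)·(-0.19)] / 84200 = +0.0004483
Head at (361435, 5429231) = 266.73 + (+0.002337)·(160) + (+0.0004483)·(230) = 267.21 m.
That is higher than the 266.54 m at B, so the point is upgradient.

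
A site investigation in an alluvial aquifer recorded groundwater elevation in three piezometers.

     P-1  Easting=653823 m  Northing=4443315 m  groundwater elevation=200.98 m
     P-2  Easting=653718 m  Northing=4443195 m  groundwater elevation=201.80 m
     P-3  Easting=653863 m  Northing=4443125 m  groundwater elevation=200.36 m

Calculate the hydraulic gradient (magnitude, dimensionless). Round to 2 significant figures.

0.0094

Differences from P-1: to P-2 (Δx, Δy, Δh) = (-105, -120, +0.82); to P-3 = (40, -190, -0.62).
Determinant of the coordinate differences = (-105)·(-190) − 40·(-120) = 24750.
∂h/∂x = [(+0.82)·(-190) − (-0.62)·(-120)] / 24750 = -0.009301
∂h/∂y = [(-105)·(-0.62) − 40·(+0.82)] / 24750 = +0.001305
|∇h| = √(-0.009301² + 0.001305²) = 0.009392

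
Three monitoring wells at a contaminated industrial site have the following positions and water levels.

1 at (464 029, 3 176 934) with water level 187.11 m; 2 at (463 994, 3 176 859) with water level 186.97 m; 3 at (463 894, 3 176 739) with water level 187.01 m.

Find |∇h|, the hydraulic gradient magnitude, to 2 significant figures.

With h = a·x + b·y + c and 1 as origin, the differences give:
  (-35)·a + (-75)·b = -0.14
  (-135)·a + (-195)·b = -0.10
Eliminate b (×(-195) and ×(-75), subtract): -3300·a = 19.800 → a = ∂h/∂x = -0.006000
Back-substitute: b = ∂h/∂y = +0.004667.
|∇h| = √(-0.006000² + 0.004667²) = 0.007601

0.0076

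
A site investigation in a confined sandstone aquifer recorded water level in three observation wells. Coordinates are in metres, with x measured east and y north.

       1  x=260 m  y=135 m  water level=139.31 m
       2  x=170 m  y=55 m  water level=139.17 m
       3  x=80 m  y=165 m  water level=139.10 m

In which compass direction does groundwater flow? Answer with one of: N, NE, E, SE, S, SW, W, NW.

Differences from 1: to 2 (Δx, Δy, Δh) = (-90, -80, -0.14); to 3 = (-180, 30, -0.21).
Solve a·Δx + b·Δy = Δh: det = (-90)·30 − (-180)·(-80) = -17100.
∂h/∂x = [(-0.14)·30 − (-0.21)·(-80)] / -17100 = +0.001228
∂h/∂y = [(-90)·(-0.21) − (-180)·(-0.14)] / -17100 = +0.0003684
Flow = −∇h = (-0.001228 east, -0.0003684 north), which points west.

W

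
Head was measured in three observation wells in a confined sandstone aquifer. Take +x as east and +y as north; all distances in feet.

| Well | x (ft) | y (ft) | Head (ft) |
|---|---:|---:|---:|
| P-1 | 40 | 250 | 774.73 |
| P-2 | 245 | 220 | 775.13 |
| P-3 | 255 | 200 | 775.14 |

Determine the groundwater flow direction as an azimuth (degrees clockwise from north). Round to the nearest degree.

256°

With h = a·x + b·y + c and P-1 as origin, the differences give:
  205·a + (-30)·b = +0.40
  215·a + (-50)·b = +0.41
Eliminate b (×(-50) and ×(-30), subtract): -3800·a = -7.700 → a = ∂h/∂x = +0.002026
Back-substitute: b = ∂h/∂y = +0.0005132.
Flow direction (−∇h) has components (-0.002026 E, -0.0005132 N).
Azimuth = atan2(E, N) = atan2(-0.002026, -0.0005132) = 255.8° ≈ 256°.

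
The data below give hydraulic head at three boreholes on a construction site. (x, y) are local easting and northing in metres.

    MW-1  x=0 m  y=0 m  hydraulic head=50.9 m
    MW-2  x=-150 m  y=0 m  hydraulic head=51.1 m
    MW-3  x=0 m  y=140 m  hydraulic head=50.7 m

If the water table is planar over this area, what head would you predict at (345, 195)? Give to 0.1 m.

50.2 m

∂h/∂x = (51.1 − 50.9) / (-150 − 0) = -0.001333
∂h/∂y = (50.7 − 50.9) / (140 − 0) = -0.001429
h(345, 195) = 50.9 + (-0.001333)·(345) + (-0.001429)·(195) = 50.9 -0.460 -0.279 = 50.161 m.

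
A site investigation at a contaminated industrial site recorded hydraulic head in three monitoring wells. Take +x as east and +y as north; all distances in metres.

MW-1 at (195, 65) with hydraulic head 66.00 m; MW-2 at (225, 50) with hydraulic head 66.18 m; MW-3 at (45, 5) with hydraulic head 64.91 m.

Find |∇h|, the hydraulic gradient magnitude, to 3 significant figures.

0.00685

Three-point gradient (reference MW-1): Δ to MW-2 = (30, -15, +0.18), Δ to MW-3 = (-150, -60, -1.09).
∂h/∂x = +0.006704, ∂h/∂y = +0.001407 (det = -4050).
|∇h| = √(0.006704² + 0.001407²) = 0.00685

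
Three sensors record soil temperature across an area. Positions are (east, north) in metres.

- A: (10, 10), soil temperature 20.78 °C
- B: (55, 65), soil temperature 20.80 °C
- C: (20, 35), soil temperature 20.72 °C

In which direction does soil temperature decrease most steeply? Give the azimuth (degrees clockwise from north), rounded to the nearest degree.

307°

Differences from A: to B (Δx, Δy, Δh) = (45, 55, +0.02); to C = (10, 25, -0.06).
Determinant of the coordinate differences = 45·25 − 10·55 = 575.
∂T/∂x = [(+0.02)·25 − (-0.06)·55] / 575 = +0.006609
∂T/∂y = [45·(-0.06) − 10·(+0.02)] / 575 = -0.005043
Steepest decrease is along −∇f: components (-0.006609 E, +0.005043 N).
Azimuth = atan2(-0.006609, +0.005043) = 307.3° ≈ 307°.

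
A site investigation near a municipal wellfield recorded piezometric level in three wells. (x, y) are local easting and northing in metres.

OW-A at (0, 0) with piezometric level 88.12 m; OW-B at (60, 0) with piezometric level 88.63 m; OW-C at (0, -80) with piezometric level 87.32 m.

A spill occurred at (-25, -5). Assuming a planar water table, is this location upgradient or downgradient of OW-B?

∂h/∂x = (88.63 − 88.12) / (60 − 0) = +0.008500
∂h/∂y = (87.32 − 88.12) / (-80 − 0) = +0.01000
Head at (-25, -5) = 88.12 + (+0.008500)·(-25) + (+0.01000)·(-5) = 87.86 m.
That is lower than the 88.63 m at OW-B, so the point is downgradient.

downgradient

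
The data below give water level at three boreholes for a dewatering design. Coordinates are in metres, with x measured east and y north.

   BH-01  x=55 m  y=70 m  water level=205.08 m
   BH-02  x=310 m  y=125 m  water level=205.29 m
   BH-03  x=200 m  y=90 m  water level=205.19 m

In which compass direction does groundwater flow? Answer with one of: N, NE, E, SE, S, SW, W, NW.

With h = a·x + b·y + c and BH-01 as origin, the differences give:
  255·a + 55·b = +0.21
  145·a + 20·b = +0.11
Eliminate b (×20 and ×55, subtract): -2875·a = -1.850 → a = ∂h/∂x = +0.0006435
Back-substitute: b = ∂h/∂y = +0.0008348.
Flow = −∇h = (-0.0006435 east, -0.0008348 north), which points southwest.

SW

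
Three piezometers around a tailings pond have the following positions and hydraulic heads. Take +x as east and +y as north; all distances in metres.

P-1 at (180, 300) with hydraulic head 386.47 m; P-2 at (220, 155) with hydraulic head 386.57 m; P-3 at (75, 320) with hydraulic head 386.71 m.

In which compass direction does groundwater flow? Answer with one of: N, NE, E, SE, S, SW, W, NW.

Taking P-1 as reference: P-2−P-1 = (40, -145, +0.10); P-3−P-1 = (-105, 20, +0.24).
Determinant of the coordinate differences = 40·20 − (-105)·(-145) = -14425.
∂h/∂x = [(+0.10)·20 − (+0.24)·(-145)] / -14425 = -0.002551
∂h/∂y = [40·(+0.24) − (-105)·(+0.10)] / -14425 = -0.001393
Flow = −∇h = (+0.002551 east, +0.001393 north), which points northeast.

NE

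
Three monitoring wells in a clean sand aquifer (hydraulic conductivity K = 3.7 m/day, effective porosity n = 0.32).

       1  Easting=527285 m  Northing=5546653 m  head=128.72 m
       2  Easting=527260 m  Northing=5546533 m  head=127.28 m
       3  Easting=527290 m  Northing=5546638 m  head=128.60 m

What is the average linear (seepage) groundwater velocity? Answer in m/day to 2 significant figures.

Taking 1 as reference: 2−1 = (-25, -120, -1.44); 3−1 = (5, -15, -0.12).
Solve a·Δx + b·Δy = Δh: det = (-25)·(-15) − 5·(-120) = 975.
∂h/∂x = [(-1.44)·(-15) − (-0.12)·(-120)] / 975 = +0.007385
∂h/∂y = [(-25)·(-0.12) − 5·(-1.44)] / 975 = +0.01046
|∇h| = √(0.007385² + 0.01046²) = 0.0128
Seepage velocity v = K·i/n = 3.7 × 0.0128 / 0.32 = 0.148 m/day.

0.15 m/day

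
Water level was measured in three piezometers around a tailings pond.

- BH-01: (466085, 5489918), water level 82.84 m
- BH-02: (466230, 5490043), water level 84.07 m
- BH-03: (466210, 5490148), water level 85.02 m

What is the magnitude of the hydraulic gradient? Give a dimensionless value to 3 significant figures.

0.00918

Taking BH-01 as reference: BH-02−BH-01 = (145, 125, +1.23); BH-03−BH-01 = (125, 230, +2.18).
Determinant of the coordinate differences = 145·230 − 125·125 = 17725.
∂h/∂x = [(+1.23)·230 − (+2.18)·125] / 17725 = +0.0005867
∂h/∂y = [145·(+2.18) − 125·(+1.23)] / 17725 = +0.009159
|∇h| = √(0.0005867² + 0.009159²) = 0.009178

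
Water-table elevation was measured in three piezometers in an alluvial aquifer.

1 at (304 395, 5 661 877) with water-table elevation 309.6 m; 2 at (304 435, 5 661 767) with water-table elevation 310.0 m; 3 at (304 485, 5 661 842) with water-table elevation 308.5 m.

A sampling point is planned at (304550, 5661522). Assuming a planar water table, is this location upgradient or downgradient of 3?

With h = a·x + b·y + c and 1 as origin, the differences give:
  40·a + (-110)·b = +0.4
  90·a + (-35)·b = -1.1
Eliminate b (×(-35) and ×(-110), subtract): 8500·a = -135.00 → a = ∂h/∂x = -0.01588
Back-substitute: b = ∂h/∂y = -0.009412.
Head at (304550, 5661522) = 309.6 + (-0.01588)·(155) + (-0.009412)·(-355) = 310.48 m.
That is higher than the 308.5 m at 3, so the point is upgradient.

upgradient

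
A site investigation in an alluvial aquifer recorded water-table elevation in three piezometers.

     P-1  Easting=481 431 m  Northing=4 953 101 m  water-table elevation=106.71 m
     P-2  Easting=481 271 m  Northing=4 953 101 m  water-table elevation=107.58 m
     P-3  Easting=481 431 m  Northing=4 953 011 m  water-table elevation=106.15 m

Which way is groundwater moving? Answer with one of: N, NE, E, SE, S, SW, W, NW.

SE

∂h/∂x = (107.58 − 106.71) / (481271 − 481431) = -0.005438
∂h/∂y = (106.15 − 106.71) / (4953011 − 4953101) = +0.006222
Flow = −∇h = (+0.005438 east, -0.006222 north), which points southeast.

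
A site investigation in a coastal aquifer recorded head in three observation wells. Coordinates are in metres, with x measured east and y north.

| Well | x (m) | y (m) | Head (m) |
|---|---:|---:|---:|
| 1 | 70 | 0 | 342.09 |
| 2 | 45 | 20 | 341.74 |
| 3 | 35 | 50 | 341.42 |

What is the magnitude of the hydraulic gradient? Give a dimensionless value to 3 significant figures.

With h = a·x + b·y + c and 1 as origin, the differences give:
  (-25)·a + 20·b = -0.35
  (-35)·a + 50·b = -0.67
Eliminate b (×50 and ×20, subtract): -550·a = -4.100 → a = ∂h/∂x = +0.007455
Back-substitute: b = ∂h/∂y = -0.008182.
|∇h| = √(0.007455² + -0.008182²) = 0.01107

0.0111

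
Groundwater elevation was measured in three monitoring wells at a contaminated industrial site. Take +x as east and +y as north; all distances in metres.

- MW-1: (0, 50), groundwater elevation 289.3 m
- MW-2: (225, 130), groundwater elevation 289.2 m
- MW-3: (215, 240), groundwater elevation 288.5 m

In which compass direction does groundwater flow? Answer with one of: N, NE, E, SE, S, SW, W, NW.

Differences from MW-1: to MW-2 (Δx, Δy, Δh) = (225, 80, -0.1); to MW-3 = (215, 190, -0.8).
Solve a·Δx + b·Δy = Δh: det = 225·190 − 215·80 = 25550.
∂h/∂x = [(-0.1)·190 − (-0.8)·80] / 25550 = +0.001761
∂h/∂y = [225·(-0.8) − 215·(-0.1)] / 25550 = -0.006204
Flow = −∇h = (-0.001761 east, +0.006204 north), which points north.

N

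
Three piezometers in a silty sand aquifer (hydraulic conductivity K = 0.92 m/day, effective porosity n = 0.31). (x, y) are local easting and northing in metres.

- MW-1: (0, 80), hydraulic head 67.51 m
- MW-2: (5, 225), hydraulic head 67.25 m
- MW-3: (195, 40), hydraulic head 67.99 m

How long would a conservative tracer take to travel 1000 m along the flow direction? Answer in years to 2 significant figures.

330 years

Differences from MW-1: to MW-2 (Δx, Δy, Δh) = (5, 145, -0.26); to MW-3 = (195, -40, +0.48).
Determinant of the coordinate differences = 5·(-40) − 195·145 = -28475.
∂h/∂x = [(-0.26)·(-40) − (+0.48)·145] / -28475 = +0.002079
∂h/∂y = [5·(+0.48) − 195·(-0.26)] / -28475 = -0.001865
|∇h| = √(0.002079² + -0.001865²) = 0.002793
Seepage velocity v = K·i/n = 0.92 × 0.002793 / 0.31 = 0.008289 m/day.
t = 1000 / 0.008289 = 1.206e+05 days = 330 years.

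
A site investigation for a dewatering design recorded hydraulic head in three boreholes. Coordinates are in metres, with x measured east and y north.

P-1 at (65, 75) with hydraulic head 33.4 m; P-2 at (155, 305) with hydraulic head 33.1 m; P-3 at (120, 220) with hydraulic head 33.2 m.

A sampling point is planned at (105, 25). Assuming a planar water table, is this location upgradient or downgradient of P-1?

upgradient

Taking P-1 as reference: P-2−P-1 = (90, 230, -0.3); P-3−P-1 = (55, 145, -0.2).
Determinant of the coordinate differences = 90·145 − 55·230 = 400.
∂h/∂x = [(-0.3)·145 − (-0.2)·230] / 400 = +0.006250
∂h/∂y = [90·(-0.2) − 55·(-0.3)] / 400 = -0.003750
Head at (105, 25) = 33.4 + (+0.006250)·(40) + (-0.003750)·(-50) = 33.84 m.
That is higher than the 33.4 m at P-1, so the point is upgradient.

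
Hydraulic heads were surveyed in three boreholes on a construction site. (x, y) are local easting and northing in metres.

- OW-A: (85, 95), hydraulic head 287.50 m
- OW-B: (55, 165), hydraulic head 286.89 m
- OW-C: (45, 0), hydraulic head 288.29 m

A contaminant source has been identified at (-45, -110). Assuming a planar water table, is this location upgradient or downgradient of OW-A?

With h = a·x + b·y + c and OW-A as origin, the differences give:
  (-30)·a + 70·b = -0.61
  (-40)·a + (-95)·b = +0.79
Eliminate b (×(-95) and ×70, subtract): 5650·a = 2.650 → a = ∂h/∂x = +0.0004690
Back-substitute: b = ∂h/∂y = -0.008513.
Head at (-45, -110) = 287.50 + (+0.0004690)·(-130) + (-0.008513)·(-205) = 289.18 m.
That is higher than the 287.50 m at OW-A, so the point is upgradient.

upgradient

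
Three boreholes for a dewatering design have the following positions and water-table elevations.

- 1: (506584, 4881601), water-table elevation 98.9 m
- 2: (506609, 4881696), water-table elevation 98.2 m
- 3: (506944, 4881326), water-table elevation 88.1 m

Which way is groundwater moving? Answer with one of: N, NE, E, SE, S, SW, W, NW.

Taking 1 as reference: 2−1 = (25, 95, -0.7); 3−1 = (360, -275, -10.8).
Solve a·Δx + b·Δy = Δh: det = 25·(-275) − 360·95 = -41075.
∂h/∂x = [(-0.7)·(-275) − (-10.8)·95] / -41075 = -0.02967
∂h/∂y = [25·(-10.8) − 360·(-0.7)] / -41075 = +0.0004382
Flow = −∇h = (+0.02967 east, -0.0004382 north), which points east.

E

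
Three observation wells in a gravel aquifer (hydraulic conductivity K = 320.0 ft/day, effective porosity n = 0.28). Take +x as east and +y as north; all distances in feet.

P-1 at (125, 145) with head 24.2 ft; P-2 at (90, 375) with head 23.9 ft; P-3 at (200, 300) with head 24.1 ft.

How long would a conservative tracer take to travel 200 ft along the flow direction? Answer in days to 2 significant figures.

With h = a·x + b·y + c and P-1 as origin, the differences give:
  (-35)·a + 230·b = -0.3
  75·a + 155·b = -0.1
Eliminate b (×155 and ×230, subtract): -22675·a = -23.50 → a = ∂h/∂x = +0.001036
Back-substitute: b = ∂h/∂y = -0.001147.
|∇h| = √(0.001036² + -0.001147²) = 0.001546
Seepage velocity v = K·i/n = 320.0 × 0.001546 / 0.28 = 1.767 ft/day.
t = 200 / 1.767 = 113.2 days.

110 days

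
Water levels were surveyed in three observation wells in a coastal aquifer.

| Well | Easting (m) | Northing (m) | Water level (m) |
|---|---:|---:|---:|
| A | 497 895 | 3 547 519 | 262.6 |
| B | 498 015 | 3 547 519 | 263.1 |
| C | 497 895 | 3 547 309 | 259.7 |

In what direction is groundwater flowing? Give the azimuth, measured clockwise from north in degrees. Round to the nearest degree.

197°

∂h/∂x = (263.1 − 262.6) / (498015 − 497895) = +0.004167
∂h/∂y = (259.7 − 262.6) / (3547309 − 3547519) = +0.01381
Flow direction (−∇h) has components (-0.004167 E, -0.01381 N).
Azimuth = atan2(E, N) = atan2(-0.004167, -0.01381) = 196.8° ≈ 197°.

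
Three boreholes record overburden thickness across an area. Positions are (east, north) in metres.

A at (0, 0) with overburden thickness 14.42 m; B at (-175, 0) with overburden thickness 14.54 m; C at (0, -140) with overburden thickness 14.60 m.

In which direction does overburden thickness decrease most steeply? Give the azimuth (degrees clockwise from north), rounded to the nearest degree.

028°

∂d/∂x = (14.54 − 14.42) / (-175 − 0) = -0.0006857
∂d/∂y = (14.60 − 14.42) / (-140 − 0) = -0.001286
Steepest decrease is along −∇f: components (+0.0006857 E, +0.001286 N).
Azimuth = atan2(+0.0006857, +0.001286) = 28.1° ≈ 028°.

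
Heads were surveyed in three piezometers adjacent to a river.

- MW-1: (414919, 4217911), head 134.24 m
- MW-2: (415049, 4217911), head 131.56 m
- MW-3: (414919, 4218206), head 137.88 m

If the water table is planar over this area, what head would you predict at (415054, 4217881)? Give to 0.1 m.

∂h/∂x = (131.56 − 134.24) / (415049 − 414919) = -0.02062
∂h/∂y = (137.88 − 134.24) / (4218206 − 4217911) = +0.01234
h(415054, 4217881) = 134.24 + (-0.02062)·(135) + (+0.01234)·(-30) = 134.24 -2.783 -0.370 = 131.087 m.

131.1 m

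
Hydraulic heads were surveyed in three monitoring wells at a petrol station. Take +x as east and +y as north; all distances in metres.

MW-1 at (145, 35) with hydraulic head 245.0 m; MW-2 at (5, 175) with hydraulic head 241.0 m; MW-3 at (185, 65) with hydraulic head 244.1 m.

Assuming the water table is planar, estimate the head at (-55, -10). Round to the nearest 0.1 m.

246.4 m

With h = a·x + b·y + c and MW-1 as origin, the differences give:
  (-140)·a + 140·b = -4.0
  40·a + 30·b = -0.9
Eliminate b (×30 and ×140, subtract): -9800·a = 6.00 → a = ∂h/∂x = -0.0006122
Back-substitute: b = ∂h/∂y = -0.02918.
h(-55, -10) = 245.0 + (-0.0006122)·(-200) + (-0.02918)·(-45) = 245.0 +0.122 +1.313 = 246.436 m.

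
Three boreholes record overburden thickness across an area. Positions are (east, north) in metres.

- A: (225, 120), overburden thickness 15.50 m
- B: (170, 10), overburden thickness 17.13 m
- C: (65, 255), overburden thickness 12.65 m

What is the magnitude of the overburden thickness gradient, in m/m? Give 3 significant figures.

Differences from A: to B (Δx, Δy, Δh) = (-55, -110, +1.63); to C = (-160, 135, -2.85).
Determinant of the coordinate differences = (-55)·135 − (-160)·(-110) = -25025.
∂d/∂x = [(+1.63)·135 − (-2.85)·(-110)] / -25025 = +0.003734
∂d/∂y = [(-55)·(-2.85) − (-160)·(+1.63)] / -25025 = -0.01669
|∇f| = √(0.003734² + -0.01669²) = 0.0171 m/m

0.0171 m/m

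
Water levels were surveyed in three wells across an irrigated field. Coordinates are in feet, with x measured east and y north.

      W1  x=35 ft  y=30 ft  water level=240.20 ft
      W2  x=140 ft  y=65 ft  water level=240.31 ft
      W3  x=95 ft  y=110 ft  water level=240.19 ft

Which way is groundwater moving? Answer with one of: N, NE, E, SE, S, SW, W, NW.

Taking W1 as reference: W2−W1 = (105, 35, +0.11); W3−W1 = (60, 80, -0.01).
Determinant of the coordinate differences = 105·80 − 60·35 = 6300.
∂h/∂x = [(+0.11)·80 − (-0.01)·35] / 6300 = +0.001452
∂h/∂y = [105·(-0.01) − 60·(+0.11)] / 6300 = -0.001214
Flow = −∇h = (-0.001452 east, +0.001214 north), which points northwest.

NW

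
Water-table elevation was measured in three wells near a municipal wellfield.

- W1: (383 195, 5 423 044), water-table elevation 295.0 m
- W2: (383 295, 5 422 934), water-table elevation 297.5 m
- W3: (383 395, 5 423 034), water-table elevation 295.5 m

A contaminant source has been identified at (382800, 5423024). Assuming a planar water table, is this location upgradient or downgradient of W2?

downgradient

Taking W1 as reference: W2−W1 = (100, -110, +2.5); W3−W1 = (200, -10, +0.5).
Determinant of the coordinate differences = 100·(-10) − 200·(-110) = 21000.
∂h/∂x = [(+2.5)·(-10) − (+0.5)·(-110)] / 21000 = +0.001429
∂h/∂y = [100·(+0.5) − 200·(+2.5)] / 21000 = -0.02143
Head at (382800, 5423024) = 295.0 + (+0.001429)·(-395) + (-0.02143)·(-20) = 294.86 m.
That is lower than the 297.5 m at W2, so the point is downgradient.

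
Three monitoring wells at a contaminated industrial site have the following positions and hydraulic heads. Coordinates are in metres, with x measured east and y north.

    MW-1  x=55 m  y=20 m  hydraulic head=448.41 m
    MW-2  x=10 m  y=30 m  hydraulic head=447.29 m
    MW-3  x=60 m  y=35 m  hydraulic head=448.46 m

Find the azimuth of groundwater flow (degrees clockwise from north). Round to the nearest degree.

Differences from MW-1: to MW-2 (Δx, Δy, Δh) = (-45, 10, -1.12); to MW-3 = (5, 15, +0.05).
Determinant of the coordinate differences = (-45)·15 − 5·10 = -725.
∂h/∂x = [(-1.12)·15 − (+0.05)·10] / -725 = +0.02386
∂h/∂y = [(-45)·(+0.05) − 5·(-1.12)] / -725 = -0.004621
Flow direction (−∇h) has components (-0.02386 E, +0.004621 N).
Azimuth = atan2(E, N) = atan2(-0.02386, +0.004621) = 281.0° ≈ 281°.

281°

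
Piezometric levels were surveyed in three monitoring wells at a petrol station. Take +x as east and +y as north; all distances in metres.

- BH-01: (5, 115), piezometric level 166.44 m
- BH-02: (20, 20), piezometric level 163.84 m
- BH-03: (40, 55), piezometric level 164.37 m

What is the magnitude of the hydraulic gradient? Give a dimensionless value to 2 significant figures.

With h = a·x + b·y + c and BH-01 as origin, the differences give:
  15·a + (-95)·b = -2.60
  35·a + (-60)·b = -2.07
Eliminate b (×(-60) and ×(-95), subtract): 2425·a = -40.650 → a = ∂h/∂x = -0.01676
Back-substitute: b = ∂h/∂y = +0.02472.
|∇h| = √(-0.01676² + 0.02472²) = 0.02987

0.030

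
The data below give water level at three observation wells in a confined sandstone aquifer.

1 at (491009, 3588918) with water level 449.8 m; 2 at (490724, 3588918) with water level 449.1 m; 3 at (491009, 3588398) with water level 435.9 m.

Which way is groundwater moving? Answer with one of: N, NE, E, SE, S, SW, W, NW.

∂h/∂x = (449.1 − 449.8) / (490724 − 491009) = +0.002456
∂h/∂y = (435.9 − 449.8) / (3588398 − 3588918) = +0.02673
Flow = −∇h = (-0.002456 east, -0.02673 north), which points south.

S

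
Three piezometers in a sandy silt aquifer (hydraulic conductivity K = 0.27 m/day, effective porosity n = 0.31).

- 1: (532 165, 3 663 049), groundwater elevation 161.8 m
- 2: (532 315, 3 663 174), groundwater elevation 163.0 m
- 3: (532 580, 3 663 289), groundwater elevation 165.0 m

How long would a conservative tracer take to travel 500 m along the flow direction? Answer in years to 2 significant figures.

220 years

Taking 1 as reference: 2−1 = (150, 125, +1.2); 3−1 = (415, 240, +3.2).
Solve a·Δx + b·Δy = Δh: det = 150·240 − 415·125 = -15875.
∂h/∂x = [(+1.2)·240 − (+3.2)·125] / -15875 = +0.007055
∂h/∂y = [150·(+3.2) − 415·(+1.2)] / -15875 = +0.001134
|∇h| = √(0.007055² + 0.001134²) = 0.007146
Seepage velocity v = K·i/n = 0.27 × 0.007146 / 0.31 = 0.006224 m/day.
t = 500 / 0.006224 = 8.033e+04 days = 220 years.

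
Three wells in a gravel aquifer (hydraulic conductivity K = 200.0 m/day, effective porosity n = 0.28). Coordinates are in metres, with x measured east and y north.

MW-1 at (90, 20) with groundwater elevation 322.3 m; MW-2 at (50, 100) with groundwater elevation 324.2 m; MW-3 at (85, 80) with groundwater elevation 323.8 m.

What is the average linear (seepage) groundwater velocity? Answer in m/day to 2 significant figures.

With h = a·x + b·y + c and MW-1 as origin, the differences give:
  (-40)·a + 80·b = +1.9
  (-5)·a + 60·b = +1.5
Eliminate b (×60 and ×80, subtract): -2000·a = -6.00 → a = ∂h/∂x = +0.003000
Back-substitute: b = ∂h/∂y = +0.02525.
|∇h| = √(0.003000² + 0.02525²) = 0.02543
Seepage velocity v = K·i/n = 200.0 × 0.02543 / 0.28 = 18.16 m/day.

18 m/day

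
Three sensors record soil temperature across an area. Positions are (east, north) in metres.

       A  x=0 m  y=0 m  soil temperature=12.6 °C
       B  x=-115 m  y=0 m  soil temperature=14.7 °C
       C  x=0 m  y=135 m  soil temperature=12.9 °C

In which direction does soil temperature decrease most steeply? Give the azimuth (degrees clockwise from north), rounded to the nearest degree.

097°

∂T/∂x = (14.7 − 12.6) / (-115 − 0) = -0.01826
∂T/∂y = (12.9 − 12.6) / (135 − 0) = +0.002222
Steepest decrease is along −∇f: components (+0.01826 E, -0.002222 N).
Azimuth = atan2(+0.01826, -0.002222) = 96.9° ≈ 097°.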